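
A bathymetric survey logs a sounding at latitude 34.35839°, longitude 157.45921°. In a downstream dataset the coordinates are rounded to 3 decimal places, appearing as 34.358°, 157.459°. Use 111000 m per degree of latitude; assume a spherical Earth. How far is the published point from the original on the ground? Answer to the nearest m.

Δlat = 34.35839 − 34.358 = +0.00039°; Δlon = 157.45921 − 157.459 = +0.00021°.
N–S: 0.00039° × 111000 m/° = 43.29 m.
East–west at this latitude: 0.00021° × 111000 × cos 34.358° ≈ 0.00021 × 91633.5 = 19.243 m.
Hypotenuse of the two orthogonal shifts: √(43.29² + 19.243²) = 47.3742 m.

47 m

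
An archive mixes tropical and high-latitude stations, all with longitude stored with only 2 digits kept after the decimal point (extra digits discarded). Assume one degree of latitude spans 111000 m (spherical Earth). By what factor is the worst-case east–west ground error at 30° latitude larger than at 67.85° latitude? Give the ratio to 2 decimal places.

Truncating at 2 decimal places can drop up to a full unit in the last place, so the longitude may be off by as much as 0.01°.
Error at 30° = 0.01° × 111000 × cos 30° ≈ 1110 × 0.8660 = 961.29 m.
At 67.85°: 0.01° × 111000 × cos 67.85° = 0.01 × 111000 × 0.3770 ≈ 418.51 m.
Ratio: 961.29 / 418.51 = cos 30° / cos 67.85° ≈ 2.2970.

2.30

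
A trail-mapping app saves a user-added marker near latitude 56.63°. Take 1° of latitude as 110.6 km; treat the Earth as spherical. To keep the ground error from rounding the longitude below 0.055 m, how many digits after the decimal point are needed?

At 56.63° one degree of longitude covers 110600 × cos 56.63° ≈ 110600 × 0.5500 ≈ 60834.8 m.
Rounding to N decimal places gives at most 0.5 × 10⁻ᴺ degrees of error, i.e. 0.5 × 10⁻ᴺ × 60834.8 m.
Setting 30417.4 × 10⁻ᴺ ≤ 0.055 gives 10ᴺ ≥ 5.53e+05, i.e. N ≥ 5.74.
So 6 decimal places suffice (0.0304 m); 5 would allow up to 0.304 m.

6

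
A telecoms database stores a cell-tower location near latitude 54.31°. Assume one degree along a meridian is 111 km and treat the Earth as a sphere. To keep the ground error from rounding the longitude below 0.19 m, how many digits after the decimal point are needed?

6

At 54.31° one degree of longitude covers 111000 × cos 54.31° ≈ 111000 × 0.5834 ≈ 64757.3 m.
N decimal places → at most half a unit in the last place, 0.5 × 10⁻ᴺ° = 64757.3/2 × 10⁻ᴺ m.
Need 0.5 × 64757.3 × 10⁻ᴺ ≤ 0.19 → 10⁻ᴺ ≤ 5.868e-06, so N ≥ 5.23.
At 5 places the error can reach 0.324 m, but 6 places keeps it to 0.0324 m.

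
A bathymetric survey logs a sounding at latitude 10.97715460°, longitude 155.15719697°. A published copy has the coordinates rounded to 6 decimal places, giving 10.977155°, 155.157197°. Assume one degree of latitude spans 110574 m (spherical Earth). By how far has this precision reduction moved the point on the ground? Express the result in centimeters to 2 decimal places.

The latitude changed by -0.00000040° and the longitude by -0.00000003°.
N–S: -0.00000040° × 110574 m/° = -0.0442296 m.
E–W at 10.9772°: -0.00000003° × 110574 × cos 10.9772° = -0.00000003 × 110574 × 0.9817 ≈ -0.00325652 m.
Distance: √(0.0442296² + 0.00325652²) ≈ 0.0443493 m.
That is 0.0443493 m = 4.4349 cm.

4.43 centimeters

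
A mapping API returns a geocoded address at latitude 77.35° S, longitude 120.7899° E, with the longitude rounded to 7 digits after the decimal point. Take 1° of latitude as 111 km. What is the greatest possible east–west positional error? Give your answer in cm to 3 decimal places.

0.122 cm

Rounding to 7 decimal places leaves the longitude within ±5e-08° of the true value.
At latitude 77.35° a degree of longitude spans 111000 m × cos 77.35° = 111000 × 0.2190 ≈ 24308.4 m.
East–west error: 5e-08° × 24308.4 m/° ≈ 0.00121542 m.
That is 0.00121542 m = 0.12154 cm.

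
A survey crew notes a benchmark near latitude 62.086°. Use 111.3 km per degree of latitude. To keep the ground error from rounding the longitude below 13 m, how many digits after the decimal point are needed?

At 62.086° one degree of longitude covers 111300 × cos 62.086° ≈ 111300 × 0.4681 ≈ 52104.6 m.
N decimal places → at most half a unit in the last place, 0.5 × 10⁻ᴺ° = 52104.6/2 × 10⁻ᴺ m.
Setting 26052.3 × 10⁻ᴺ ≤ 13 gives 10ᴺ ≥ 2004, i.e. N ≥ 3.30.
N = 3 would give 26.1 m (too coarse); N = 4 gives 2.61 m ≤ 13 m.

4 decimal places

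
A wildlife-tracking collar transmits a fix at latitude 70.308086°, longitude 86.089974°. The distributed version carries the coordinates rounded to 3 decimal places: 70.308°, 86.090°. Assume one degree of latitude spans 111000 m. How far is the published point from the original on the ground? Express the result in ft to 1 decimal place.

The latitude changed by +0.000086° and the longitude by -0.000026°.
North–south shift: 0.000086 × 111000 = 9.546 m.
E–W at 70.308°: -0.000026° × 111000 × cos 70.308° = -0.000026 × 111000 × 0.3370 ≈ -0.972478 m.
Distance: √(9.546² + 0.972478²) ≈ 9.59541 m.
In feet: 9.59541 m ÷ 0.3048 ≈ 31.481 ft.

31.5 ft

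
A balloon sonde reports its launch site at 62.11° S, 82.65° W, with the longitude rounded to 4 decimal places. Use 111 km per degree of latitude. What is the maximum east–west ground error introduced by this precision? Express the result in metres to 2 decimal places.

Rounding to 4 decimal places leaves the longitude within ±5e-05° of the true value.
Parallels shrink by cos φ, so at 62.11° a degree of longitude is 111000 × 0.4678 ≈ 51923.1 m.
Maximum E–W displacement: 5e-05 × 51923.1 = 2.59615 m.

2.60 metres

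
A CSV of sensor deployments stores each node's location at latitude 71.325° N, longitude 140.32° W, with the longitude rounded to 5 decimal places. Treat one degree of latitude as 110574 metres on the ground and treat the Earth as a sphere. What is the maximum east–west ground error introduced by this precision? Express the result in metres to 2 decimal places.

Rounding to 5 decimal places leaves the longitude within ±5e-06° of the true value.
Parallels shrink by cos φ, so at 71.325° a degree of longitude is 110574 × 0.3202 ≈ 35405.8 m.
So at most 5e-06° × 35405.8 ≈ 0.177029 m east–west.

0.18 metres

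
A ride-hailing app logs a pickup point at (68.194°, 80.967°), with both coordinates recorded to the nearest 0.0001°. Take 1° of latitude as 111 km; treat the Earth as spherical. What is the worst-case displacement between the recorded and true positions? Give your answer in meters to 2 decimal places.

5.92 meters

Rounding to 4 decimal places leaves each coordinate within ±5e-05° of the true value.
North–south component: 5e-05° × 111000 = 5.55 m.
E–W at 68.194°: 5e-05° × 111000 × cos 68.194° = 5e-05 × 111000 × 0.3715 ≈ 2.06163 m.
The two errors are perpendicular, so the maximum displacement is √(5.55² + 2.06163²) ≈ 5.92054 m.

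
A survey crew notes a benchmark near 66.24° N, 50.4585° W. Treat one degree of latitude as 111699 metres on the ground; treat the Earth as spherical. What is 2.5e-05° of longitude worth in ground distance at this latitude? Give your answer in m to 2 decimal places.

One degree of longitude here spans 111699 × cos 66.24° = 111699 × 0.4029 ≈ 45004.2 m; 2.5e-05° of that is 1.12511 m.

1.13 m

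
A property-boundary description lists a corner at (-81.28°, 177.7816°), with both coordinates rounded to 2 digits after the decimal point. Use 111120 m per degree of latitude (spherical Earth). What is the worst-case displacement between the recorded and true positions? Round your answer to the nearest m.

562 m

Rounding to 2 decimal places leaves each coordinate within ±0.005° of the true value.
Latitude error → 0.005 × 111120 = 555.6 m along the meridian.
East–west component at 81.28°: 0.005° × 111120 × cos 81.28° ≈ 0.005 × 16846.4 ≈ 84.2322 m.
The two errors are perpendicular, so the maximum displacement is √(555.6² + 84.2322²) ≈ 561.949 m.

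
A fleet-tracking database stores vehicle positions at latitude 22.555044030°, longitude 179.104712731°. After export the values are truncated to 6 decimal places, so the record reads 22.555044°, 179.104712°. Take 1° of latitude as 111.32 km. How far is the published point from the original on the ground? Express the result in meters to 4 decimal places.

0.0752 meters

Δlat = 22.555044030 − 22.555044 = +0.000000030°; Δlon = 179.104712731 − 179.104712 = +0.000000731°.
N–S: 0.000000030° × 111320 m/° = 0.0033396 m.
East–west at this latitude: 0.000000731° × 111320 × cos 22.555° ≈ 0.000000731 × 102805 = 0.0751507 m.
Hypotenuse of the two orthogonal shifts: √(0.0033396² + 0.0751507²) = 0.0752248 m.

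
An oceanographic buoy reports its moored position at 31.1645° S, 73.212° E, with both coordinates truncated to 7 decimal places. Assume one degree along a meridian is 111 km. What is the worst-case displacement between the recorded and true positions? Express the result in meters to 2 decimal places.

Truncating at 7 decimal places can drop up to a full unit in the last place, so each coordinate may be off by as much as 1e-07°.
North–south component: 1e-07° × 111000 = 0.0111 m.
E–W at 31.1645°: 1e-07° × 111000 × cos 31.1645° = 1e-07 × 111000 × 0.8557 ≈ 0.0094981 m.
The two errors are perpendicular, so the maximum displacement is √(0.0111² + 0.0094981²) ≈ 0.014609 m.

0.01 meters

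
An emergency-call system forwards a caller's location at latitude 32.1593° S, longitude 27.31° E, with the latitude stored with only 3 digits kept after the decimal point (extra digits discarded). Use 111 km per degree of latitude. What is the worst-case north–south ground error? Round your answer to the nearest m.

Truncating at 3 decimal places can drop up to a full unit in the last place, so the latitude may be off by as much as 0.001°.
So the N–S error is at most 0.001 × 111000 = 111 m.

111 m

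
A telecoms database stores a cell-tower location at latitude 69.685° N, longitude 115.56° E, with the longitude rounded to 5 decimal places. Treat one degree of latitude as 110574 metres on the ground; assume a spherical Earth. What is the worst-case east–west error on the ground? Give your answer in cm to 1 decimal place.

19.2 cm

Rounding to 5 decimal places leaves the longitude within ±5e-06° of the true value.
At latitude 69.685° a degree of longitude spans 110574 m × cos 69.685° = 110574 × 0.3472 ≈ 38389.2 m.
Maximum E–W displacement: 5e-06 × 38389.2 = 0.191946 m.
That is 0.191946 m = 19.195 cm.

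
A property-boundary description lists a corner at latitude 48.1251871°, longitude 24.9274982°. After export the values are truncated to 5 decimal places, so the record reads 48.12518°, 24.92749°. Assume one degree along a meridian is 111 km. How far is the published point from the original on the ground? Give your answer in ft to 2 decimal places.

3.26 ft

The latitude changed by +0.0000071° and the longitude by +0.0000082°.
North–south shift: 0.0000071 × 111000 = 0.7881 m.
East–west at this latitude: 0.0000082° × 111000 × cos 48.1252° ≈ 0.0000082 × 74093.1 = 0.607563 m.
Combined displacement = (0.7881² + 0.607563²)^½ ≈ 0.995105 m.
In feet: 0.995105 m ÷ 0.3048 ≈ 3.2648 ft.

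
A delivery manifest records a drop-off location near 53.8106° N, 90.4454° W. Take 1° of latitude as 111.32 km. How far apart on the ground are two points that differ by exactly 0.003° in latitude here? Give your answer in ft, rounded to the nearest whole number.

1096 ft

0.003° × 111320 m/° = 333.96 m.
Converting: 333.96 m × 3.2808 ft/m ≈ 1095.7 ft.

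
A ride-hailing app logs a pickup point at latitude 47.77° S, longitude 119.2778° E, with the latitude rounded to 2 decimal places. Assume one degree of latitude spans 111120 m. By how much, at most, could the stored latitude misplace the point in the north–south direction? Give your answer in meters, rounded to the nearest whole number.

556 meters

Rounding to 2 decimal places leaves the latitude within ±0.005° of the true value.
So the N–S error is at most 0.005 × 111120 = 555.6 m.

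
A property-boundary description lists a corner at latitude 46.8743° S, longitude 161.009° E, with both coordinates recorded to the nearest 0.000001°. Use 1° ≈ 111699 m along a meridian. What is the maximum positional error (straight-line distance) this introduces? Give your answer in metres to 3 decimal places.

Rounding to 6 decimal places leaves each coordinate within ±5e-07° of the true value.
Latitude error → 5e-07 × 111699 = 0.0558495 m along the meridian.
E–W at 46.8743°: 5e-07° × 111699 × cos 46.8743° = 5e-07 × 111699 × 0.6836 ≈ 0.0381788 m.
Combining orthogonally: (0.0558495² + 0.0381788²)^½ ≈ 0.067652 m.

0.068 metres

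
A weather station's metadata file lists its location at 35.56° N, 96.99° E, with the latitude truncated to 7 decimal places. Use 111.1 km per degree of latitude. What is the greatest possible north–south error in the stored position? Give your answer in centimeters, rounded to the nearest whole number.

Truncating at 7 decimal places can drop up to a full unit in the last place, so the latitude may be off by as much as 1e-07°.
North–south distance: 1e-07° × 111100 m/° = 0.01111 m.
That is 0.01111 m = 1.111 cm.

1 centimeters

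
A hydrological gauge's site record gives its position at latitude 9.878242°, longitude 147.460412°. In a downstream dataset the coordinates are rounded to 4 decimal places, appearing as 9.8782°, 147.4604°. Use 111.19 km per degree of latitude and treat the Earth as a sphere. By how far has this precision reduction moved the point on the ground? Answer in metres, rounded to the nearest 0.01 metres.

4.85 metres

The latitude changed by +0.000042° and the longitude by +0.000012°.
North–south shift: 0.000042 × 111190 = 4.66998 m.
East–west at this latitude: 0.000012° × 111190 × cos 9.8782° ≈ 0.000012 × 109542 = 1.3145 m.
Distance: √(4.66998² + 1.3145²) ≈ 4.85146 m.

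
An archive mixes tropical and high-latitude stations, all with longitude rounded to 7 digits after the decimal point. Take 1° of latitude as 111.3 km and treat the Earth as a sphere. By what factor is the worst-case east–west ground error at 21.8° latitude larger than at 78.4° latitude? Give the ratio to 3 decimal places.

4.618

Rounding to 7 decimal places leaves the longitude within ±5e-08° of the true value.
At 21.8°: 5e-08° × 111300 × cos 21.8° = 5e-08 × 111300 × 0.9285 ≈ 0.005167 m.
At 78.4°: 5e-08° × 111300 × cos 78.4° = 5e-08 × 111300 × 0.2011 ≈ 0.001119 m.
The ratio reduces to cos 21.8° / cos 78.4° = 0.9285/0.2011 ≈ 4.6175.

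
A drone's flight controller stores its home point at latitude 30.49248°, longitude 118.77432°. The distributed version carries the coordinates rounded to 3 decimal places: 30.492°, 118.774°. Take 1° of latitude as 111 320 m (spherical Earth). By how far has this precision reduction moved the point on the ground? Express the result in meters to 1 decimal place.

The latitude changed by +0.00048° and the longitude by +0.00032°.
North–south shift: 0.00048 × 111320 = 53.4336 m.
E–W at 30.492°: 0.00032° × 111320 × cos 30.492° = 0.00032 × 111320 × 0.8617 ≈ 30.6958 m.
Hypotenuse of the two orthogonal shifts: √(53.4336² + 30.6958²) = 61.6229 m.

61.6 meters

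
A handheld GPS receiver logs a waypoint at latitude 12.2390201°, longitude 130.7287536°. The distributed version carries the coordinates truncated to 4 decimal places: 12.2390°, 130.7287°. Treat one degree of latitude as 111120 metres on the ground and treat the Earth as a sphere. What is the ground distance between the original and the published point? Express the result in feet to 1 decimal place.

Δlat = 12.2390201 − 12.2390 = +0.0000201°; Δlon = 130.7287536 − 130.7287 = +0.0000536°.
N–S: 0.0000201° × 111120 m/° = 2.23351 m.
E–W at 12.239°: 0.0000536° × 111120 × cos 12.239° = 0.0000536 × 111120 × 0.9773 ≈ 5.82066 m.
Combined displacement = (2.23351² + 5.82066²)^½ ≈ 6.23448 m.
Converting: 6.23448 m × 3.2808 ft/m ≈ 20.454 ft.

20.5 feet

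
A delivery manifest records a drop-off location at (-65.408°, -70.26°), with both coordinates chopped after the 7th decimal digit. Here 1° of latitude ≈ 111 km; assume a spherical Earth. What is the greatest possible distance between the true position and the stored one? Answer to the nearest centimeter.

1 centimeters

Truncating at 7 decimal places can drop up to a full unit in the last place, so each coordinate may be off by as much as 1e-07°.
North–south component: 1e-07° × 111000 = 0.0111 m.
E–W at 65.408°: 1e-07° × 111000 × cos 65.408° = 1e-07 × 111000 × 0.4162 ≈ 0.00461931 m.
Worst case both components are at the extreme and orthogonal: √(0.0111² + 0.00461931²) ≈ 0.0120228 m.
That is 0.0120228 m = 1.2023 cm.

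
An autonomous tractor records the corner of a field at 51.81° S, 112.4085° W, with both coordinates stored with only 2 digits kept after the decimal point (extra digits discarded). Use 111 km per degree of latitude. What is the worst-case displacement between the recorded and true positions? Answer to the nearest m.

1305 m

Truncating at 2 decimal places can drop up to a full unit in the last place, so each coordinate may be off by as much as 0.01°.
North–south component: 0.01° × 111000 = 1110 m.
Longitude error → 0.01 × 111000 × cos 51.81° = 0.01 × 111000 × 0.6183 ≈ 686.281 m.
Combining orthogonally: (1110² + 686.281²)^½ ≈ 1305.02 m.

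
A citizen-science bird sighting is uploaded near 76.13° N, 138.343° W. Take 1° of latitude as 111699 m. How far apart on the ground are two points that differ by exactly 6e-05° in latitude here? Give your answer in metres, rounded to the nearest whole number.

7 metres

6e-05° × 111699 m/° = 6.70194 m.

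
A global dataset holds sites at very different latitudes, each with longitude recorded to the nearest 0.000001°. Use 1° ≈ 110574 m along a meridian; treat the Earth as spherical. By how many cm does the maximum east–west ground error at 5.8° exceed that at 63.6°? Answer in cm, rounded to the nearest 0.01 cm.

3.04 cm

Rounding to 6 decimal places leaves the longitude within ±5e-07° of the true value.
Error at 5.8° = 5e-07° × 110574 × cos 5.8° ≈ 0.055287 × 0.9949 = 0.055004 m.
At 63.6°: 5e-07° × 110574 × cos 63.6° = 5e-07 × 110574 × 0.4446 ≈ 0.024583 m.
So the lower-latitude error exceeds the higher by 0.055004 − 0.024583 = 0.030421 m.
That is 0.0304214 m = 3.0421 cm.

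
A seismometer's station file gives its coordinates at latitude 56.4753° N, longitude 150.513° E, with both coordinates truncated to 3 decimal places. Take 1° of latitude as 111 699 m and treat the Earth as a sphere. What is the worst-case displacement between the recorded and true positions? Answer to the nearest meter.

128 meters

Truncating at 3 decimal places can drop up to a full unit in the last place, so each coordinate may be off by as much as 0.001°.
N–S: 0.001° × 111699 m/° = 111.699 m.
E–W at 56.4753°: 0.001° × 111699 × cos 56.4753° = 0.001 × 111699 × 0.5523 ≈ 61.691 m.
Combining orthogonally: (111.699² + 61.691²)^½ ≈ 127.603 m.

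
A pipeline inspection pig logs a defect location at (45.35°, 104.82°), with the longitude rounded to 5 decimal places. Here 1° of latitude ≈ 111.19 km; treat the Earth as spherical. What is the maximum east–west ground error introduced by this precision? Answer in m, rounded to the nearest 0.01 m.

0.39 m

Rounding to 5 decimal places leaves the longitude within ±5e-06° of the true value.
Parallels shrink by cos φ, so at 45.35° a degree of longitude is 111190 × 0.7028 ≈ 78141.5 m.
So at most 5e-06° × 78141.5 ≈ 0.390707 m east–west.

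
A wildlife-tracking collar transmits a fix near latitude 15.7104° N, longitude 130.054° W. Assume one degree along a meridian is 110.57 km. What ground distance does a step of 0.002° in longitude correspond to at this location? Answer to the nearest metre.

At 15.7104° a degree of longitude is 110570 × cos 15.7104° ≈ 106439 m, so 0.002° corresponds to 212.879 m.

213 metres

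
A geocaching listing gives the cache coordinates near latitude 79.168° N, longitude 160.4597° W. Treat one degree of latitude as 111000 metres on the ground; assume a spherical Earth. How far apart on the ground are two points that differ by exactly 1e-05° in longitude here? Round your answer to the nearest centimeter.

1e-05° of longitude at 79.168° is 1e-05 × 111000 × cos 79.168° ≈ 1e-05 × 20860.2 = 0.208602 m.
That is 0.208602 m = 20.86 cm.

21 centimeters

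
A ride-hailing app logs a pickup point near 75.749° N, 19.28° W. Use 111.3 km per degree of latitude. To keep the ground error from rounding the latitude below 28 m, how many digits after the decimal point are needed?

4

One degree of latitude covers 111300 m.
N decimal places → at most half a unit in the last place, 0.5 × 10⁻ᴺ° = 111300/2 × 10⁻ᴺ m.
Need 0.5 × 111300 × 10⁻ᴺ ≤ 28 → 10⁻ᴺ ≤ 5.031e-04, so N ≥ 3.30.
N = 3 would give 55.6 m (too coarse); N = 4 gives 5.57 m ≤ 28 m.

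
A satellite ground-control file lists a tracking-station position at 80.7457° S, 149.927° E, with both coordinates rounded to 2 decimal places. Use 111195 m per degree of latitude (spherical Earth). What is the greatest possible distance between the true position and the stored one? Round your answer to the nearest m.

563 m

Rounding to 2 decimal places leaves each coordinate within ±0.005° of the true value.
North–south component: 0.005° × 111195 = 555.975 m.
E–W at 80.7457°: 0.005° × 111195 × cos 80.7457° = 0.005 × 111195 × 0.1608 ≈ 89.41 m.
Combining orthogonally: (555.975² + 89.41²)^½ ≈ 563.118 m.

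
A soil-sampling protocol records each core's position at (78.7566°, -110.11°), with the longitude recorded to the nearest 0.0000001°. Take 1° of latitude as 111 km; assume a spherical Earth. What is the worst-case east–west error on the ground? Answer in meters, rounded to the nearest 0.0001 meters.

Rounding to 7 decimal places leaves the longitude within ±5e-08° of the true value.
At latitude 78.7566° a degree of longitude spans 111000 m × cos 78.7566° = 111000 × 0.1950 ≈ 21642.5 m.
East–west error: 5e-08° × 21642.5 m/° ≈ 0.00108212 m.

0.0011 meters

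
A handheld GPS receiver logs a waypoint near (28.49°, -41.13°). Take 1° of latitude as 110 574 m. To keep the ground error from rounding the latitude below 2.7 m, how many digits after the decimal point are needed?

One degree of latitude covers 110574 m.
Rounding to N decimal places gives at most 0.5 × 10⁻ᴺ degrees of error, i.e. 0.5 × 10⁻ᴺ × 110574 m.
Setting 55287 × 10⁻ᴺ ≤ 2.7 gives 10ᴺ ≥ 2.048e+04, i.e. N ≥ 4.31.
So 5 decimal places suffice (0.553 m); 4 would allow up to 5.53 m.

5 decimal places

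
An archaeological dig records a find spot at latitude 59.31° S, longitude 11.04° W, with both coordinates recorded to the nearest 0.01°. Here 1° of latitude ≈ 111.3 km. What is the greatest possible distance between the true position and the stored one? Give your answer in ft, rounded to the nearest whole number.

Rounding to 2 decimal places leaves each coordinate within ±0.005° of the true value.
North–south component: 0.005° × 111300 = 556.5 m.
E–W at 59.31°: 0.005° × 111300 × cos 59.31° = 0.005 × 111300 × 0.5104 ≈ 284.034 m.
Worst case both components are at the extreme and orthogonal: √(556.5² + 284.034²) ≈ 624.794 m.
In feet: 624.794 m ÷ 0.3048 ≈ 2049.8 ft.

2050 ft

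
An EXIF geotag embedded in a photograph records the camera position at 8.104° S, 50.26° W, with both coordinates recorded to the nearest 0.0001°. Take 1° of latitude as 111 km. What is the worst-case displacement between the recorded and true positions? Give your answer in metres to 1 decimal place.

Rounding to 4 decimal places leaves each coordinate within ±5e-05° of the true value.
Latitude error → 5e-05 × 111000 = 5.55 m along the meridian.
E–W at 8.104°: 5e-05° × 111000 × cos 8.104° = 5e-05 × 111000 × 0.9900 ≈ 5.49458 m.
Combining orthogonally: (5.55² + 5.49458²)^½ ≈ 7.80979 m.

7.8 metres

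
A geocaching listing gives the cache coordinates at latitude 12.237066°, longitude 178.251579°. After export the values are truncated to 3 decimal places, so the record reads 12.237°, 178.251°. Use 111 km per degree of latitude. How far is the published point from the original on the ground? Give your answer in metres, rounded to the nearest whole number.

The latitude changed by +0.000066° and the longitude by +0.000579°.
N–S: 0.000066° × 111000 m/° = 7.326 m.
East–west at this latitude: 0.000579° × 111000 × cos 12.237° ≈ 0.000579 × 108478 = 62.8088 m.
Distance: √(7.326² + 62.8088²) ≈ 63.2346 m.

63 metres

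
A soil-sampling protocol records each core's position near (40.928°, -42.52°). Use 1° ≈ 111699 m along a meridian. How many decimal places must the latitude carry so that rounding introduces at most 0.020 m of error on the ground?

One degree of latitude covers 111699 m.
With N decimal places the half-ulp bound is 0.5·10⁻ᴺ°, or 0.5·10⁻ᴺ × 111699 m on the ground.
Need 0.5 × 111699 × 10⁻ᴺ ≤ 0.020 → 10⁻ᴺ ≤ 3.581e-07, so N ≥ 6.45.
So 7 decimal places suffice (0.00558 m); 6 would allow up to 0.0558 m.

7 decimal places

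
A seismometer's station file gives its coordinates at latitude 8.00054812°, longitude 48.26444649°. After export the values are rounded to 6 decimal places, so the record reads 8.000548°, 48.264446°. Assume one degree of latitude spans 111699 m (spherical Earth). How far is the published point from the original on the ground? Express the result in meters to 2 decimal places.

0.06 meters

The latitude changed by +0.00000012° and the longitude by +0.00000049°.
North–south shift: 0.00000012 × 111699 = 0.0134039 m.
E–W at 8.00055°: 0.00000049° × 111699 × cos 8.00055° = 0.00000049 × 111699 × 0.9903 ≈ 0.0541998 m.
Hypotenuse of the two orthogonal shifts: √(0.0134039² + 0.0541998²) = 0.0558326 m.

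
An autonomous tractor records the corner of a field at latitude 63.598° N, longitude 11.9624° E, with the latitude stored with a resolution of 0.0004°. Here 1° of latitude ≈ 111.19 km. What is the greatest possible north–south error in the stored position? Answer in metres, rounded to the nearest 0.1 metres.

22.2 metres

With a 0.0004° grid the true value lies within half a step, ±0.0004°/2 = ±0.0002°, of the stored one.
North–south distance: 0.0002° × 111190 m/° = 22.238 m.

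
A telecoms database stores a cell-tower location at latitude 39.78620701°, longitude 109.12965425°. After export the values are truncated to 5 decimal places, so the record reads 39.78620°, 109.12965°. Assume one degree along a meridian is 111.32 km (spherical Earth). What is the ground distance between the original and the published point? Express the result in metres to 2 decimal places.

0.86 metres

The latitude changed by +0.00000701° and the longitude by +0.00000425°.
N–S: 0.00000701° × 111320 m/° = 0.780353 m.
E–W at 39.7862°: 0.00000425° × 111320 × cos 39.7862° = 0.00000425 × 111320 × 0.7684 ≈ 0.363556 m.
Combined displacement = (0.780353² + 0.363556²)^½ ≈ 0.860885 m.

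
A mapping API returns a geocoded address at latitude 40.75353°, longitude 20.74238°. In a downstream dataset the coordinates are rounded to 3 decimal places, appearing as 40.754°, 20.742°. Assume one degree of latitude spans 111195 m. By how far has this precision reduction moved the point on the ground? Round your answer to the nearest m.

61 m

The latitude changed by -0.00047° and the longitude by +0.00038°.
North–south shift: -0.00047 × 111195 = -52.2616 m.
East–west at this latitude: 0.00038° × 111195 × cos 40.754° ≈ 0.00038 × 84232.4 = 32.0083 m.
Distance: √(52.2616² + 32.0083²) ≈ 61.2847 m.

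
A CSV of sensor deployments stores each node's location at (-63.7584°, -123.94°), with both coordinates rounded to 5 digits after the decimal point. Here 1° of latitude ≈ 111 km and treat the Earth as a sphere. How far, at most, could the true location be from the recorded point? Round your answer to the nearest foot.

Rounding to 5 decimal places leaves each coordinate within ±5e-06° of the true value.
North–south component: 5e-06° × 111000 = 0.555 m.
E–W at 63.7584°: 5e-06° × 111000 × cos 63.7584° = 5e-06 × 111000 × 0.4422 ≈ 0.245397 m.
Worst case both components are at the extreme and orthogonal: √(0.555² + 0.245397²) ≈ 0.606832 m.
Converting: 0.606832 m × 3.2808 ft/m ≈ 1.9909 ft.

2 feet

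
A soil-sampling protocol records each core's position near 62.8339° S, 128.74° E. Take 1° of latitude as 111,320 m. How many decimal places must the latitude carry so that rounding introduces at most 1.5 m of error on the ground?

One degree of latitude covers 111320 m.
N decimal places → at most half a unit in the last place, 0.5 × 10⁻ᴺ° = 111320/2 × 10⁻ᴺ m.
Setting 55660 × 10⁻ᴺ ≤ 1.5 gives 10ᴺ ≥ 3.711e+04, i.e. N ≥ 4.57.
N = 4 would give 5.57 m (too coarse); N = 5 gives 0.557 m ≤ 1.5 m.

5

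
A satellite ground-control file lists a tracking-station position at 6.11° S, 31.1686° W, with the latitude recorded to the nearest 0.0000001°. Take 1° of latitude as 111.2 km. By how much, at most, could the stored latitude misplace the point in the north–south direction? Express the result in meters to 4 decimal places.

0.0056 meters

Rounding to 7 decimal places leaves the latitude within ±5e-08° of the true value.
Along the meridian that is 5e-08° × 111200 m/° = 0.00556 m.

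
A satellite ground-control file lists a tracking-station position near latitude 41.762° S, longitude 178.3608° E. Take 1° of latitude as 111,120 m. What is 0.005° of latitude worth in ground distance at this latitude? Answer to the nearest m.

556 m

0.005° × 111120 m/° = 555.6 m.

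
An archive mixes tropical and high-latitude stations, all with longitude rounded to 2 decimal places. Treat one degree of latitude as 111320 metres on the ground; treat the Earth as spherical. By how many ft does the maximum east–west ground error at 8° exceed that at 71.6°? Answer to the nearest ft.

Rounding to 2 decimal places leaves the longitude within ±0.005° of the true value.
Error at 8° = 0.005° × 111320 × cos 8° ≈ 556.6 × 0.9903 = 551.18 m.
Error at 71.6° = 0.005° × 111320 × cos 71.6° ≈ 556.6 × 0.3156 = 175.69 m.
Difference: 551.18 − 175.69 = 375.49 m.
Converting: 375.493 m × 3.2808 ft/m ≈ 1231.9 ft.

1232 ft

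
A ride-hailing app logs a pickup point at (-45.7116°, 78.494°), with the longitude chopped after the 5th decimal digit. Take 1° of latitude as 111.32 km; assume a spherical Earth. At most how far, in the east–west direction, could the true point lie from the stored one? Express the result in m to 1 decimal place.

Truncating at 5 decimal places can drop up to a full unit in the last place, so the longitude may be off by as much as 1e-05°.
Parallels shrink by cos φ, so at 45.7116° a degree of longitude is 111320 × 0.6983 ≈ 77731.5 m.
So at most 1e-05° × 77731.5 ≈ 0.777315 m east–west.

0.8 m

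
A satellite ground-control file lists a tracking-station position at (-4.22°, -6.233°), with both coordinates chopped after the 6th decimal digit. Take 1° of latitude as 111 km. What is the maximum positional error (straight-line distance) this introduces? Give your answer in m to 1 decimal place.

0.2 m

Truncating at 6 decimal places can drop up to a full unit in the last place, so each coordinate may be off by as much as 1e-06°.
N–S: 1e-06° × 111000 m/° = 0.111 m.
East–west component at 4.22°: 1e-06° × 111000 × cos 4.22° ≈ 1e-06 × 110699 ≈ 0.110699 m.
The two errors are perpendicular, so the maximum displacement is √(0.111² + 0.110699²) ≈ 0.156765 m.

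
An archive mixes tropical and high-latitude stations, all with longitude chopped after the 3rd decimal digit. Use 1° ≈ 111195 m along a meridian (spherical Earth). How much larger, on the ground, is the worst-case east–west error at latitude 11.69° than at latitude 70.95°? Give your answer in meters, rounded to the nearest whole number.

Truncating at 3 decimal places can drop up to a full unit in the last place, so the longitude may be off by as much as 0.001°.
At 11.69°: 0.001° × 111195 × cos 11.69° = 0.001 × 111195 × 0.9793 ≈ 108.89 m.
Error at 70.95° = 0.001° × 111195 × cos 70.95° ≈ 111.2 × 0.3264 = 36.293 m.
So the lower-latitude error exceeds the higher by 108.89 − 36.293 = 72.595 m.

73 meters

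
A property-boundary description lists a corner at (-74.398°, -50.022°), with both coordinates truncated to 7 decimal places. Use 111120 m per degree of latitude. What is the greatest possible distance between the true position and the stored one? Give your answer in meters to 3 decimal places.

Truncating at 7 decimal places can drop up to a full unit in the last place, so each coordinate may be off by as much as 1e-07°.
Latitude error → 1e-07 × 111120 = 0.011112 m along the meridian.
East–west component at 74.398°: 1e-07° × 111120 × cos 74.398° ≈ 1e-07 × 29886.1 ≈ 0.00298861 m.
The two errors are perpendicular, so the maximum displacement is √(0.011112² + 0.00298861²) ≈ 0.0115069 m.

0.012 meters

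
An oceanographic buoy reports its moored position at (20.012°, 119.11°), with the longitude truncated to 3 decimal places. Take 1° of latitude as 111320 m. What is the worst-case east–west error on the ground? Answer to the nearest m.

Truncating at 3 decimal places can drop up to a full unit in the last place, so the longitude may be off by as much as 0.001°.
Parallels shrink by cos φ, so at 20.012° a degree of longitude is 111320 × 0.9396 ≈ 104599 m.
So at most 0.001° × 104599 ≈ 104.599 m east–west.

105 m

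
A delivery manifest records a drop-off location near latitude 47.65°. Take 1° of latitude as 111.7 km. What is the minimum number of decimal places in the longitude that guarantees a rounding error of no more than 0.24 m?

6 decimal places

At 47.65° one degree of longitude covers 111700 × cos 47.65° ≈ 111700 × 0.6737 ≈ 75247.6 m.
Rounding to N decimal places gives at most 0.5 × 10⁻ᴺ degrees of error, i.e. 0.5 × 10⁻ᴺ × 75247.6 m.
Setting 37623.8 × 10⁻ᴺ ≤ 0.24 gives 10ᴺ ≥ 1.568e+05, i.e. N ≥ 5.20.
So 6 decimal places suffice (0.0376 m); 5 would allow up to 0.376 m.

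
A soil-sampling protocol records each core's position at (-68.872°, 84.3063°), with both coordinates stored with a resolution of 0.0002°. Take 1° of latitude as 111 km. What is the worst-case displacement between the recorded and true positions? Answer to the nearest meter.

12 meters

With a 0.0002° grid the true value lies within half a step, ±0.0002°/2 = ±0.0001°, of the stored one.
North–south component: 0.0001° × 111000 = 11.1 m.
East–west component at 68.872°: 0.0001° × 111000 × cos 68.872° ≈ 0.0001 × 40010.2 ≈ 4.00102 m.
Worst case both components are at the extreme and orthogonal: √(11.1² + 4.00102²) ≈ 11.7991 m.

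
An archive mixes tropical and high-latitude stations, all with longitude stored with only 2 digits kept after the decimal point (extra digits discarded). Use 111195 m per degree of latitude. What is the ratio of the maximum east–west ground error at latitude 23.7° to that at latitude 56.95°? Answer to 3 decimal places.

Truncating at 2 decimal places can drop up to a full unit in the last place, so the longitude may be off by as much as 0.01°.
Error at 23.7° = 0.01° × 111195 × cos 23.7° ≈ 1112 × 0.9157 = 1018.2 m.
Error at 56.95° = 0.01° × 111195 × cos 56.95° ≈ 1112 × 0.5454 = 606.42 m.
The ratio reduces to cos 23.7° / cos 56.95° = 0.9157/0.5454 ≈ 1.6790.

1.679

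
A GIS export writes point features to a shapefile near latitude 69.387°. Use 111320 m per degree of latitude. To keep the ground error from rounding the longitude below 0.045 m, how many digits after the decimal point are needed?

6 decimal places

At 69.387° one degree of longitude covers 111320 × cos 69.387° ≈ 111320 × 0.3521 ≈ 39190.7 m.
N decimal places → at most half a unit in the last place, 0.5 × 10⁻ᴺ° = 39190.7/2 × 10⁻ᴺ m.
Setting 19595.3 × 10⁻ᴺ ≤ 0.045 gives 10ᴺ ≥ 4.355e+05, i.e. N ≥ 5.64.
N = 5 would give 0.196 m (too coarse); N = 6 gives 0.0196 m ≤ 0.045 m.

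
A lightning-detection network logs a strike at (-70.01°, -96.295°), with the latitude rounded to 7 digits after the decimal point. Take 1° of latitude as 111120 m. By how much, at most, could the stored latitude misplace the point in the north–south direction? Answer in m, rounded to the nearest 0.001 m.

0.006 m

Rounding to 7 decimal places leaves the latitude within ±5e-08° of the true value.
North–south distance: 5e-08° × 111120 m/° = 0.005556 m.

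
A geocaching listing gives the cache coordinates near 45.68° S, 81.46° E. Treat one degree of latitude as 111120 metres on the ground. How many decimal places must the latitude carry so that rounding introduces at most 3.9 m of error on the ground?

One degree of latitude covers 111120 m.
Rounding to N decimal places gives at most 0.5 × 10⁻ᴺ degrees of error, i.e. 0.5 × 10⁻ᴺ × 111120 m.
Need 0.5 × 111120 × 10⁻ᴺ ≤ 3.9 → 10⁻ᴺ ≤ 7.019e-05, so N ≥ 4.15.
So 5 decimal places suffice (0.556 m); 4 would allow up to 5.56 m.

5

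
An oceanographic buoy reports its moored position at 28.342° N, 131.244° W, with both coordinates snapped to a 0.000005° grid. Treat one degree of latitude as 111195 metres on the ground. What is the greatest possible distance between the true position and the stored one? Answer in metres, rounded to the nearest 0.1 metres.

With a 0.000005° grid the true value lies within half a step, ±0.000005°/2 = ±2.5e-06°, of the stored one.
Latitude error → 2.5e-06 × 111195 = 0.277987 m along the meridian.
Longitude error → 2.5e-06 × 111195 × cos 28.342° = 2.5e-06 × 111195 × 0.8801 ≈ 0.244665 m.
The two errors are perpendicular, so the maximum displacement is √(0.277987² + 0.244665²) ≈ 0.370322 m.

0.4 metres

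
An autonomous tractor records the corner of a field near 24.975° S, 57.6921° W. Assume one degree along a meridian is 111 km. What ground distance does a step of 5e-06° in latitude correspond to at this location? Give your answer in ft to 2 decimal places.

1.82 ft

Along a meridian 5e-06° is 5e-06 × 111000 = 0.555 m.
Converting: 0.555 m × 3.2808 ft/m ≈ 1.8209 ft.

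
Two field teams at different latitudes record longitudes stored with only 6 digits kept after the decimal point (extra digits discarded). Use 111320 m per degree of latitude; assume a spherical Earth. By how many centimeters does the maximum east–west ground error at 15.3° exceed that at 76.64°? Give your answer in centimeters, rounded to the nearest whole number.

Truncating at 6 decimal places can drop up to a full unit in the last place, so the longitude may be off by as much as 1e-06°.
Error at 15.3° = 1e-06° × 111320 × cos 15.3° ≈ 0.11132 × 0.9646 = 0.10737 m.
At 76.64°: 1e-06° × 111320 × cos 76.64° = 1e-06 × 111320 × 0.2311 ≈ 0.025723 m.
Difference: 0.10737 − 0.025723 = 0.081652 m.
That is 0.081652 m = 8.1652 cm.

8 centimeters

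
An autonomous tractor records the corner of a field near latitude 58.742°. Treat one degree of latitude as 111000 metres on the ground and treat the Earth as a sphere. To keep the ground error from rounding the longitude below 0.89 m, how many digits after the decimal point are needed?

At 58.742° one degree of longitude covers 111000 × cos 58.742° ≈ 111000 × 0.5189 ≈ 57597.1 m.
N decimal places → at most half a unit in the last place, 0.5 × 10⁻ᴺ° = 57597.1/2 × 10⁻ᴺ m.
Need 0.5 × 57597.1 × 10⁻ᴺ ≤ 0.89 → 10⁻ᴺ ≤ 3.090e-05, so N ≥ 4.51.
At 4 places the error can reach 2.88 m, but 5 places keeps it to 0.288 m.

5 decimal places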